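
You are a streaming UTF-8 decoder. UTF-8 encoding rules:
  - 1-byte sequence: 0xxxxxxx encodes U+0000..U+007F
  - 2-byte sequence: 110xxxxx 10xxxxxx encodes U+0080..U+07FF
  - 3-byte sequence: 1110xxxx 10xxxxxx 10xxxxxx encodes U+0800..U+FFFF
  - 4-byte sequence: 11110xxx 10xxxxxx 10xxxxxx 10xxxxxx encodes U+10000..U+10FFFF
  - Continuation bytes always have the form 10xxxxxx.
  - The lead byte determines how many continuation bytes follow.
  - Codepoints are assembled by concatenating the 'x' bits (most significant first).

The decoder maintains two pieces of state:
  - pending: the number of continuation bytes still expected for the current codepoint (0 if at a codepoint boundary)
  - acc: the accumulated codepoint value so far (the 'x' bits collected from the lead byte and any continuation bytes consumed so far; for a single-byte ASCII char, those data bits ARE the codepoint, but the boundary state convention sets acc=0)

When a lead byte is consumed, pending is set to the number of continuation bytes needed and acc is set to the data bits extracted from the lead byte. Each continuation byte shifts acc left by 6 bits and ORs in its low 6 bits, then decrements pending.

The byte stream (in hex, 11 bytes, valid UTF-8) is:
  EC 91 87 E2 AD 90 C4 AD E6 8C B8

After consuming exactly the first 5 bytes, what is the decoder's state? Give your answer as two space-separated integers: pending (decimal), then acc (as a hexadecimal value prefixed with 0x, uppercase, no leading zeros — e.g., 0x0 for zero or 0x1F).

Byte[0]=EC: 3-byte lead. pending=2, acc=0xC
Byte[1]=91: continuation. acc=(acc<<6)|0x11=0x311, pending=1
Byte[2]=87: continuation. acc=(acc<<6)|0x07=0xC447, pending=0
Byte[3]=E2: 3-byte lead. pending=2, acc=0x2
Byte[4]=AD: continuation. acc=(acc<<6)|0x2D=0xAD, pending=1

Answer: 1 0xAD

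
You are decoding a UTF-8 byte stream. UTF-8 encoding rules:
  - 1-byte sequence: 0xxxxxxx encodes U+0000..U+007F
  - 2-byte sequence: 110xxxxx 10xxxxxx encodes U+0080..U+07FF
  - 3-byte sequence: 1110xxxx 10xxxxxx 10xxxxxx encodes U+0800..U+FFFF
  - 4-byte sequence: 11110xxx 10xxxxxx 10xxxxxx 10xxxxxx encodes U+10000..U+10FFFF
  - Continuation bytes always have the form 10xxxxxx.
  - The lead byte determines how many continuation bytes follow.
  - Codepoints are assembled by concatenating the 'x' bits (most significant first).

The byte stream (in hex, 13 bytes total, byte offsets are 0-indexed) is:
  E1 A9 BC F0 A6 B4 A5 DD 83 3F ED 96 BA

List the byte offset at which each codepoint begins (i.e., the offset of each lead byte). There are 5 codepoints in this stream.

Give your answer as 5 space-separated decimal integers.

Byte[0]=E1: 3-byte lead, need 2 cont bytes. acc=0x1
Byte[1]=A9: continuation. acc=(acc<<6)|0x29=0x69
Byte[2]=BC: continuation. acc=(acc<<6)|0x3C=0x1A7C
Completed: cp=U+1A7C (starts at byte 0)
Byte[3]=F0: 4-byte lead, need 3 cont bytes. acc=0x0
Byte[4]=A6: continuation. acc=(acc<<6)|0x26=0x26
Byte[5]=B4: continuation. acc=(acc<<6)|0x34=0x9B4
Byte[6]=A5: continuation. acc=(acc<<6)|0x25=0x26D25
Completed: cp=U+26D25 (starts at byte 3)
Byte[7]=DD: 2-byte lead, need 1 cont bytes. acc=0x1D
Byte[8]=83: continuation. acc=(acc<<6)|0x03=0x743
Completed: cp=U+0743 (starts at byte 7)
Byte[9]=3F: 1-byte ASCII. cp=U+003F
Byte[10]=ED: 3-byte lead, need 2 cont bytes. acc=0xD
Byte[11]=96: continuation. acc=(acc<<6)|0x16=0x356
Byte[12]=BA: continuation. acc=(acc<<6)|0x3A=0xD5BA
Completed: cp=U+D5BA (starts at byte 10)

Answer: 0 3 7 9 10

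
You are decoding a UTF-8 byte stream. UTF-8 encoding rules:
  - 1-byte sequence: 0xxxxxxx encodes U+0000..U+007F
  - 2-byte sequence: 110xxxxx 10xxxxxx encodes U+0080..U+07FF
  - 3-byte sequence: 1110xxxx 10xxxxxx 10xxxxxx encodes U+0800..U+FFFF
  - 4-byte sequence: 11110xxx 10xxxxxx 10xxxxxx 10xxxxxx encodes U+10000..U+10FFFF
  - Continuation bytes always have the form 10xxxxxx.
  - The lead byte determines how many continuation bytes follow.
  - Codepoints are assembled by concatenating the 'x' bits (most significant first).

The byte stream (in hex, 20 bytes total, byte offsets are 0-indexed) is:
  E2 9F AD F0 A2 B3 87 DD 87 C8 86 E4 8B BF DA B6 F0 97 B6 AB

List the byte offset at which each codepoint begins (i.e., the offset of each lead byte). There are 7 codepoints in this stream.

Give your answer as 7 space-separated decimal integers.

Byte[0]=E2: 3-byte lead, need 2 cont bytes. acc=0x2
Byte[1]=9F: continuation. acc=(acc<<6)|0x1F=0x9F
Byte[2]=AD: continuation. acc=(acc<<6)|0x2D=0x27ED
Completed: cp=U+27ED (starts at byte 0)
Byte[3]=F0: 4-byte lead, need 3 cont bytes. acc=0x0
Byte[4]=A2: continuation. acc=(acc<<6)|0x22=0x22
Byte[5]=B3: continuation. acc=(acc<<6)|0x33=0x8B3
Byte[6]=87: continuation. acc=(acc<<6)|0x07=0x22CC7
Completed: cp=U+22CC7 (starts at byte 3)
Byte[7]=DD: 2-byte lead, need 1 cont bytes. acc=0x1D
Byte[8]=87: continuation. acc=(acc<<6)|0x07=0x747
Completed: cp=U+0747 (starts at byte 7)
Byte[9]=C8: 2-byte lead, need 1 cont bytes. acc=0x8
Byte[10]=86: continuation. acc=(acc<<6)|0x06=0x206
Completed: cp=U+0206 (starts at byte 9)
Byte[11]=E4: 3-byte lead, need 2 cont bytes. acc=0x4
Byte[12]=8B: continuation. acc=(acc<<6)|0x0B=0x10B
Byte[13]=BF: continuation. acc=(acc<<6)|0x3F=0x42FF
Completed: cp=U+42FF (starts at byte 11)
Byte[14]=DA: 2-byte lead, need 1 cont bytes. acc=0x1A
Byte[15]=B6: continuation. acc=(acc<<6)|0x36=0x6B6
Completed: cp=U+06B6 (starts at byte 14)
Byte[16]=F0: 4-byte lead, need 3 cont bytes. acc=0x0
Byte[17]=97: continuation. acc=(acc<<6)|0x17=0x17
Byte[18]=B6: continuation. acc=(acc<<6)|0x36=0x5F6
Byte[19]=AB: continuation. acc=(acc<<6)|0x2B=0x17DAB
Completed: cp=U+17DAB (starts at byte 16)

Answer: 0 3 7 9 11 14 16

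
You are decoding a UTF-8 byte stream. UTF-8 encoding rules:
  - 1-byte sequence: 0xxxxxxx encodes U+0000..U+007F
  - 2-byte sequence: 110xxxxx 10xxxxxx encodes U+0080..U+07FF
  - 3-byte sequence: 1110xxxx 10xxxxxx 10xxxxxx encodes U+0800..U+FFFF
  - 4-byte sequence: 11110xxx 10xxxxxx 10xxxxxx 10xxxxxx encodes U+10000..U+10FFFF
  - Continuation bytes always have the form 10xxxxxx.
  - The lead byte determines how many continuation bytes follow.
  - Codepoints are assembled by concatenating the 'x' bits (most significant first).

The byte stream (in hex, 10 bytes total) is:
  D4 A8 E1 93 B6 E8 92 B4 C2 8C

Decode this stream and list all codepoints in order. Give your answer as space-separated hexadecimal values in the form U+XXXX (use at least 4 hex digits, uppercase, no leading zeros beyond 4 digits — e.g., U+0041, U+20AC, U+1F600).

Byte[0]=D4: 2-byte lead, need 1 cont bytes. acc=0x14
Byte[1]=A8: continuation. acc=(acc<<6)|0x28=0x528
Completed: cp=U+0528 (starts at byte 0)
Byte[2]=E1: 3-byte lead, need 2 cont bytes. acc=0x1
Byte[3]=93: continuation. acc=(acc<<6)|0x13=0x53
Byte[4]=B6: continuation. acc=(acc<<6)|0x36=0x14F6
Completed: cp=U+14F6 (starts at byte 2)
Byte[5]=E8: 3-byte lead, need 2 cont bytes. acc=0x8
Byte[6]=92: continuation. acc=(acc<<6)|0x12=0x212
Byte[7]=B4: continuation. acc=(acc<<6)|0x34=0x84B4
Completed: cp=U+84B4 (starts at byte 5)
Byte[8]=C2: 2-byte lead, need 1 cont bytes. acc=0x2
Byte[9]=8C: continuation. acc=(acc<<6)|0x0C=0x8C
Completed: cp=U+008C (starts at byte 8)

Answer: U+0528 U+14F6 U+84B4 U+008C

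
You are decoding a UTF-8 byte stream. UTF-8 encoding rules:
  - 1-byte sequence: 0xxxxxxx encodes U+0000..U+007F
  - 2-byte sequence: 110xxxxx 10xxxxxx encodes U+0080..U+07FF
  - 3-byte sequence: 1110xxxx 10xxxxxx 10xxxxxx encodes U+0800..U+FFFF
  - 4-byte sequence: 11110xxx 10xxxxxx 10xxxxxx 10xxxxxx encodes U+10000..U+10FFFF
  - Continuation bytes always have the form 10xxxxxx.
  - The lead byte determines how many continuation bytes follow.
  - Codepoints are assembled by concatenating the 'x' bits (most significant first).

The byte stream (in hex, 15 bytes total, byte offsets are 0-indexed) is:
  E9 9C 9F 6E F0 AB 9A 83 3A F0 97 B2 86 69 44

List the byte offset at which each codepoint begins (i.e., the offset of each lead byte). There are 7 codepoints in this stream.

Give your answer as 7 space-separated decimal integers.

Answer: 0 3 4 8 9 13 14

Derivation:
Byte[0]=E9: 3-byte lead, need 2 cont bytes. acc=0x9
Byte[1]=9C: continuation. acc=(acc<<6)|0x1C=0x25C
Byte[2]=9F: continuation. acc=(acc<<6)|0x1F=0x971F
Completed: cp=U+971F (starts at byte 0)
Byte[3]=6E: 1-byte ASCII. cp=U+006E
Byte[4]=F0: 4-byte lead, need 3 cont bytes. acc=0x0
Byte[5]=AB: continuation. acc=(acc<<6)|0x2B=0x2B
Byte[6]=9A: continuation. acc=(acc<<6)|0x1A=0xADA
Byte[7]=83: continuation. acc=(acc<<6)|0x03=0x2B683
Completed: cp=U+2B683 (starts at byte 4)
Byte[8]=3A: 1-byte ASCII. cp=U+003A
Byte[9]=F0: 4-byte lead, need 3 cont bytes. acc=0x0
Byte[10]=97: continuation. acc=(acc<<6)|0x17=0x17
Byte[11]=B2: continuation. acc=(acc<<6)|0x32=0x5F2
Byte[12]=86: continuation. acc=(acc<<6)|0x06=0x17C86
Completed: cp=U+17C86 (starts at byte 9)
Byte[13]=69: 1-byte ASCII. cp=U+0069
Byte[14]=44: 1-byte ASCII. cp=U+0044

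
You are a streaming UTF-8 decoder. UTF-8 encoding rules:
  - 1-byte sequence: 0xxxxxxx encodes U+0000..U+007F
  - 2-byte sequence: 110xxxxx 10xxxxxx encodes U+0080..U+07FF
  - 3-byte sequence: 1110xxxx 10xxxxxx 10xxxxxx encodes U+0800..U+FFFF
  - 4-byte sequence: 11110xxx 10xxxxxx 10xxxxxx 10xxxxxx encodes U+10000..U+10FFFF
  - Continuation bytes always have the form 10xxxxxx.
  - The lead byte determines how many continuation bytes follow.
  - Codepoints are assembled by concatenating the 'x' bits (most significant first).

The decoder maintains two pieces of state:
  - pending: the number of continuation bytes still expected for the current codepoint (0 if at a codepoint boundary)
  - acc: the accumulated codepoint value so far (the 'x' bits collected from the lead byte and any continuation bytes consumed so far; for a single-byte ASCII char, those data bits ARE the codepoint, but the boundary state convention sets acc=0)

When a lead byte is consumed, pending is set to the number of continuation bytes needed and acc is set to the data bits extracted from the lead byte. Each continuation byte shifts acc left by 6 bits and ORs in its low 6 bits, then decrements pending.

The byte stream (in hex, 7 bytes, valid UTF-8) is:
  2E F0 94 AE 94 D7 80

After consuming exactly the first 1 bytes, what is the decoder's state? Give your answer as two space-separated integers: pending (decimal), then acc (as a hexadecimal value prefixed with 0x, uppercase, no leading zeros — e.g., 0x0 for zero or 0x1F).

Byte[0]=2E: 1-byte. pending=0, acc=0x0

Answer: 0 0x0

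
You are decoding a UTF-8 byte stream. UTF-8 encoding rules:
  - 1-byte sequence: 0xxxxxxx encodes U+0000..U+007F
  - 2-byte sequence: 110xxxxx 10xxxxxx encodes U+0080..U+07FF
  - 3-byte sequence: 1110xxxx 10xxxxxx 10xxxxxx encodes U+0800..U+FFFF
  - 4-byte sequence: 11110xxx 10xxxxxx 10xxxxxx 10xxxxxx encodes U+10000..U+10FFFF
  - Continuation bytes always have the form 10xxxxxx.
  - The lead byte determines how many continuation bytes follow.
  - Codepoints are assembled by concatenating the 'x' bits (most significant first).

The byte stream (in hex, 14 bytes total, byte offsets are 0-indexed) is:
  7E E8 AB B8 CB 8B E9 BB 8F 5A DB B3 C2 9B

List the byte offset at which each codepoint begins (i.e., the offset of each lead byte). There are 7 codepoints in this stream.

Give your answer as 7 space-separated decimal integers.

Answer: 0 1 4 6 9 10 12

Derivation:
Byte[0]=7E: 1-byte ASCII. cp=U+007E
Byte[1]=E8: 3-byte lead, need 2 cont bytes. acc=0x8
Byte[2]=AB: continuation. acc=(acc<<6)|0x2B=0x22B
Byte[3]=B8: continuation. acc=(acc<<6)|0x38=0x8AF8
Completed: cp=U+8AF8 (starts at byte 1)
Byte[4]=CB: 2-byte lead, need 1 cont bytes. acc=0xB
Byte[5]=8B: continuation. acc=(acc<<6)|0x0B=0x2CB
Completed: cp=U+02CB (starts at byte 4)
Byte[6]=E9: 3-byte lead, need 2 cont bytes. acc=0x9
Byte[7]=BB: continuation. acc=(acc<<6)|0x3B=0x27B
Byte[8]=8F: continuation. acc=(acc<<6)|0x0F=0x9ECF
Completed: cp=U+9ECF (starts at byte 6)
Byte[9]=5A: 1-byte ASCII. cp=U+005A
Byte[10]=DB: 2-byte lead, need 1 cont bytes. acc=0x1B
Byte[11]=B3: continuation. acc=(acc<<6)|0x33=0x6F3
Completed: cp=U+06F3 (starts at byte 10)
Byte[12]=C2: 2-byte lead, need 1 cont bytes. acc=0x2
Byte[13]=9B: continuation. acc=(acc<<6)|0x1B=0x9B
Completed: cp=U+009B (starts at byte 12)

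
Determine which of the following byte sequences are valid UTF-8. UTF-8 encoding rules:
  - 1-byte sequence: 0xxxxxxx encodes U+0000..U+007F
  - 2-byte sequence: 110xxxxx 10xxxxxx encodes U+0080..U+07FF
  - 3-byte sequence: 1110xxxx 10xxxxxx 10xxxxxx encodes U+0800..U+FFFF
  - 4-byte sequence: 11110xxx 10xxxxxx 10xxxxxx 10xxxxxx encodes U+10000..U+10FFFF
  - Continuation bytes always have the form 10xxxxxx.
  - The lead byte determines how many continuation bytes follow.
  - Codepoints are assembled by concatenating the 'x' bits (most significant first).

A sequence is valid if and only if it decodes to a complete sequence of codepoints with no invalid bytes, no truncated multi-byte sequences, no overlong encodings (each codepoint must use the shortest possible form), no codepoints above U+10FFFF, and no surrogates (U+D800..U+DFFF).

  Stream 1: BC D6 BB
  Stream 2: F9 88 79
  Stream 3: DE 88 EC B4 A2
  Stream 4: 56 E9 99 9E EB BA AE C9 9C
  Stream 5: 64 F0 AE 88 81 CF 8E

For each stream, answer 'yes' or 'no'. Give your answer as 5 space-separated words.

Stream 1: error at byte offset 0. INVALID
Stream 2: error at byte offset 0. INVALID
Stream 3: decodes cleanly. VALID
Stream 4: decodes cleanly. VALID
Stream 5: decodes cleanly. VALID

Answer: no no yes yes yes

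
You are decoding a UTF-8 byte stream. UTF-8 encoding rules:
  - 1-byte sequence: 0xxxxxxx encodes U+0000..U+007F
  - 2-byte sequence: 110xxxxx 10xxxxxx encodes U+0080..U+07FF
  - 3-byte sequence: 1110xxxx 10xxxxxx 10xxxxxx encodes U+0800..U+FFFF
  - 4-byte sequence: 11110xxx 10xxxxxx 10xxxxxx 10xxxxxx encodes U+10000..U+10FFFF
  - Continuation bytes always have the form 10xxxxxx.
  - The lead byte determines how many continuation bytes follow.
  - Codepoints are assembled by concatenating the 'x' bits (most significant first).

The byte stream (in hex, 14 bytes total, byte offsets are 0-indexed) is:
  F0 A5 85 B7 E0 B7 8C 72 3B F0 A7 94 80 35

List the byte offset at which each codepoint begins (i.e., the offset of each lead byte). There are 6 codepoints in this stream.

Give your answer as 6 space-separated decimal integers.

Answer: 0 4 7 8 9 13

Derivation:
Byte[0]=F0: 4-byte lead, need 3 cont bytes. acc=0x0
Byte[1]=A5: continuation. acc=(acc<<6)|0x25=0x25
Byte[2]=85: continuation. acc=(acc<<6)|0x05=0x945
Byte[3]=B7: continuation. acc=(acc<<6)|0x37=0x25177
Completed: cp=U+25177 (starts at byte 0)
Byte[4]=E0: 3-byte lead, need 2 cont bytes. acc=0x0
Byte[5]=B7: continuation. acc=(acc<<6)|0x37=0x37
Byte[6]=8C: continuation. acc=(acc<<6)|0x0C=0xDCC
Completed: cp=U+0DCC (starts at byte 4)
Byte[7]=72: 1-byte ASCII. cp=U+0072
Byte[8]=3B: 1-byte ASCII. cp=U+003B
Byte[9]=F0: 4-byte lead, need 3 cont bytes. acc=0x0
Byte[10]=A7: continuation. acc=(acc<<6)|0x27=0x27
Byte[11]=94: continuation. acc=(acc<<6)|0x14=0x9D4
Byte[12]=80: continuation. acc=(acc<<6)|0x00=0x27500
Completed: cp=U+27500 (starts at byte 9)
Byte[13]=35: 1-byte ASCII. cp=U+0035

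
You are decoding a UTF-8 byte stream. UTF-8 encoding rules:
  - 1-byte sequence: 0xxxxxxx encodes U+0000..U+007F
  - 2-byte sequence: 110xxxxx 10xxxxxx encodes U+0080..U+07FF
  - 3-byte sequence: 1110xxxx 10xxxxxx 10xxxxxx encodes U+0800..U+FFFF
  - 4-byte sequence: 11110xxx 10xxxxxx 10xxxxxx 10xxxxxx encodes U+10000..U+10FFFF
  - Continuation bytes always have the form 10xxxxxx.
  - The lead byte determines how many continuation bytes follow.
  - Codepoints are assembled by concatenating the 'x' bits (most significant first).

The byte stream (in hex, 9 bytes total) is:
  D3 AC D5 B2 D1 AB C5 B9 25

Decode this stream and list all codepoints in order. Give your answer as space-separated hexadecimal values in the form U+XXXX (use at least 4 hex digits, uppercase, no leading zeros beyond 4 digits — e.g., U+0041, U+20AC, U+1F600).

Byte[0]=D3: 2-byte lead, need 1 cont bytes. acc=0x13
Byte[1]=AC: continuation. acc=(acc<<6)|0x2C=0x4EC
Completed: cp=U+04EC (starts at byte 0)
Byte[2]=D5: 2-byte lead, need 1 cont bytes. acc=0x15
Byte[3]=B2: continuation. acc=(acc<<6)|0x32=0x572
Completed: cp=U+0572 (starts at byte 2)
Byte[4]=D1: 2-byte lead, need 1 cont bytes. acc=0x11
Byte[5]=AB: continuation. acc=(acc<<6)|0x2B=0x46B
Completed: cp=U+046B (starts at byte 4)
Byte[6]=C5: 2-byte lead, need 1 cont bytes. acc=0x5
Byte[7]=B9: continuation. acc=(acc<<6)|0x39=0x179
Completed: cp=U+0179 (starts at byte 6)
Byte[8]=25: 1-byte ASCII. cp=U+0025

Answer: U+04EC U+0572 U+046B U+0179 U+0025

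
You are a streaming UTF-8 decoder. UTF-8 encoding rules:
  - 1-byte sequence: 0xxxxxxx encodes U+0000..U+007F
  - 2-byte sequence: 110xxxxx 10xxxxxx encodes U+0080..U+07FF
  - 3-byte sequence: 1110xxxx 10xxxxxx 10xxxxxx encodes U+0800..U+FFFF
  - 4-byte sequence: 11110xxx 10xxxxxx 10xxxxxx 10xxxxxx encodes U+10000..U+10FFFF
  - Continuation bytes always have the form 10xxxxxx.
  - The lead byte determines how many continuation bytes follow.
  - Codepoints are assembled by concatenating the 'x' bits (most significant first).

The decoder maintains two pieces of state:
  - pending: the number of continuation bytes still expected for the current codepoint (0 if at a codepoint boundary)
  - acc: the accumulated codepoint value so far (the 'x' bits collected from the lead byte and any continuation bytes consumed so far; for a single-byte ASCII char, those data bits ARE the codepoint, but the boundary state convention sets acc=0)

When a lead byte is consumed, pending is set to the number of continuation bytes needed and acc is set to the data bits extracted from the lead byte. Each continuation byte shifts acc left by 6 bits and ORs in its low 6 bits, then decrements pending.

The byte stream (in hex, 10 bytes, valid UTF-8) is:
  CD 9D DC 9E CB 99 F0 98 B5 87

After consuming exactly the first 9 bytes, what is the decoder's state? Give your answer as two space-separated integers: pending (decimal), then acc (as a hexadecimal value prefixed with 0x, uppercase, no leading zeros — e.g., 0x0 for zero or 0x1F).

Answer: 1 0x635

Derivation:
Byte[0]=CD: 2-byte lead. pending=1, acc=0xD
Byte[1]=9D: continuation. acc=(acc<<6)|0x1D=0x35D, pending=0
Byte[2]=DC: 2-byte lead. pending=1, acc=0x1C
Byte[3]=9E: continuation. acc=(acc<<6)|0x1E=0x71E, pending=0
Byte[4]=CB: 2-byte lead. pending=1, acc=0xB
Byte[5]=99: continuation. acc=(acc<<6)|0x19=0x2D9, pending=0
Byte[6]=F0: 4-byte lead. pending=3, acc=0x0
Byte[7]=98: continuation. acc=(acc<<6)|0x18=0x18, pending=2
Byte[8]=B5: continuation. acc=(acc<<6)|0x35=0x635, pending=1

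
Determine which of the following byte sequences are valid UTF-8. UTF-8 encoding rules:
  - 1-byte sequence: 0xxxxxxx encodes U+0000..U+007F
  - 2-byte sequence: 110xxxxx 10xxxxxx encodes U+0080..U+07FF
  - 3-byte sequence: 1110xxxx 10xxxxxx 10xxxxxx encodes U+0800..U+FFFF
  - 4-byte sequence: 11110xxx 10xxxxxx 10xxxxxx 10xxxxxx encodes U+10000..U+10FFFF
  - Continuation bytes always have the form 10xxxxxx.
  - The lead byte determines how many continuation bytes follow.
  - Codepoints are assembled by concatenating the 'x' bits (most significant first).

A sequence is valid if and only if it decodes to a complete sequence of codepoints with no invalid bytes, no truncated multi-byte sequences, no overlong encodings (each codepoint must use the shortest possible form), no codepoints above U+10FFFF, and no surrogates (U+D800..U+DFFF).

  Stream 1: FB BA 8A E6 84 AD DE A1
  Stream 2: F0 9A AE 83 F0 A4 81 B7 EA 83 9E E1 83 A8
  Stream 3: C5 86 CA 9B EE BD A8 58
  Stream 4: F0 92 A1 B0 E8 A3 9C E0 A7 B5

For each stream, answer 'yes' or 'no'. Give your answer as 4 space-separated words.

Stream 1: error at byte offset 0. INVALID
Stream 2: decodes cleanly. VALID
Stream 3: decodes cleanly. VALID
Stream 4: decodes cleanly. VALID

Answer: no yes yes yes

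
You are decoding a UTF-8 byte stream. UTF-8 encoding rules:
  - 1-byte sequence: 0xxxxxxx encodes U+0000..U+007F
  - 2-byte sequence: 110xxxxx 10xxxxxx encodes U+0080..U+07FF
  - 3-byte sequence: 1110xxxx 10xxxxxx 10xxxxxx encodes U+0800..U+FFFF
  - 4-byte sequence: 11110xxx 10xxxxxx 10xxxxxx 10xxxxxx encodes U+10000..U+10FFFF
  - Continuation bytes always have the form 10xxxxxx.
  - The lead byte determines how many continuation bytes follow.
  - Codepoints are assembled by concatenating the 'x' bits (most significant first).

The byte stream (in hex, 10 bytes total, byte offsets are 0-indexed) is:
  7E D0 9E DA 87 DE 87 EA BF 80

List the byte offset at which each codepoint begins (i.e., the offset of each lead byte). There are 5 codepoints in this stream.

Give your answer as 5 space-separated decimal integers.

Answer: 0 1 3 5 7

Derivation:
Byte[0]=7E: 1-byte ASCII. cp=U+007E
Byte[1]=D0: 2-byte lead, need 1 cont bytes. acc=0x10
Byte[2]=9E: continuation. acc=(acc<<6)|0x1E=0x41E
Completed: cp=U+041E (starts at byte 1)
Byte[3]=DA: 2-byte lead, need 1 cont bytes. acc=0x1A
Byte[4]=87: continuation. acc=(acc<<6)|0x07=0x687
Completed: cp=U+0687 (starts at byte 3)
Byte[5]=DE: 2-byte lead, need 1 cont bytes. acc=0x1E
Byte[6]=87: continuation. acc=(acc<<6)|0x07=0x787
Completed: cp=U+0787 (starts at byte 5)
Byte[7]=EA: 3-byte lead, need 2 cont bytes. acc=0xA
Byte[8]=BF: continuation. acc=(acc<<6)|0x3F=0x2BF
Byte[9]=80: continuation. acc=(acc<<6)|0x00=0xAFC0
Completed: cp=U+AFC0 (starts at byte 7)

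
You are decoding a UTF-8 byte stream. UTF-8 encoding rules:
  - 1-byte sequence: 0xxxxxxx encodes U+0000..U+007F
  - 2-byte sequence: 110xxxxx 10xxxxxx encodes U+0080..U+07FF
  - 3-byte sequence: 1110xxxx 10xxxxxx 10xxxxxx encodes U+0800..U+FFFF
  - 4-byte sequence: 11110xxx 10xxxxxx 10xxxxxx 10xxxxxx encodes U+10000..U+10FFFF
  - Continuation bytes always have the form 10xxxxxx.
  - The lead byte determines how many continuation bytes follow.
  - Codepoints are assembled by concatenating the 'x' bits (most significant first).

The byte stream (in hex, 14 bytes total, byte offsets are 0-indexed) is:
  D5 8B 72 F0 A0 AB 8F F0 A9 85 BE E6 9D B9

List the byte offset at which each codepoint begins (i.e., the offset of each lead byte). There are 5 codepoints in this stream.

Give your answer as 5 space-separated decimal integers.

Byte[0]=D5: 2-byte lead, need 1 cont bytes. acc=0x15
Byte[1]=8B: continuation. acc=(acc<<6)|0x0B=0x54B
Completed: cp=U+054B (starts at byte 0)
Byte[2]=72: 1-byte ASCII. cp=U+0072
Byte[3]=F0: 4-byte lead, need 3 cont bytes. acc=0x0
Byte[4]=A0: continuation. acc=(acc<<6)|0x20=0x20
Byte[5]=AB: continuation. acc=(acc<<6)|0x2B=0x82B
Byte[6]=8F: continuation. acc=(acc<<6)|0x0F=0x20ACF
Completed: cp=U+20ACF (starts at byte 3)
Byte[7]=F0: 4-byte lead, need 3 cont bytes. acc=0x0
Byte[8]=A9: continuation. acc=(acc<<6)|0x29=0x29
Byte[9]=85: continuation. acc=(acc<<6)|0x05=0xA45
Byte[10]=BE: continuation. acc=(acc<<6)|0x3E=0x2917E
Completed: cp=U+2917E (starts at byte 7)
Byte[11]=E6: 3-byte lead, need 2 cont bytes. acc=0x6
Byte[12]=9D: continuation. acc=(acc<<6)|0x1D=0x19D
Byte[13]=B9: continuation. acc=(acc<<6)|0x39=0x6779
Completed: cp=U+6779 (starts at byte 11)

Answer: 0 2 3 7 11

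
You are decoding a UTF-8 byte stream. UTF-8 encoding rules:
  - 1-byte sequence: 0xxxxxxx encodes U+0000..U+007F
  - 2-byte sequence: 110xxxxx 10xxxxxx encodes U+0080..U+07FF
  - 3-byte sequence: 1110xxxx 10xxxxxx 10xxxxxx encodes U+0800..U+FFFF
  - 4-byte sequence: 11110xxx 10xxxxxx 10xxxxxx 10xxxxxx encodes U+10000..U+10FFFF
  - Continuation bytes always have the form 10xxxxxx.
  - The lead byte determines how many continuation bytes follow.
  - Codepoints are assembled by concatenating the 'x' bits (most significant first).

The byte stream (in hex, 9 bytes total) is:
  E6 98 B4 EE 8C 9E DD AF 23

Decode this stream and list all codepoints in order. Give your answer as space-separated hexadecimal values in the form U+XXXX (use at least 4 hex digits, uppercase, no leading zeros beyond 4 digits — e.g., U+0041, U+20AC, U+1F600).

Byte[0]=E6: 3-byte lead, need 2 cont bytes. acc=0x6
Byte[1]=98: continuation. acc=(acc<<6)|0x18=0x198
Byte[2]=B4: continuation. acc=(acc<<6)|0x34=0x6634
Completed: cp=U+6634 (starts at byte 0)
Byte[3]=EE: 3-byte lead, need 2 cont bytes. acc=0xE
Byte[4]=8C: continuation. acc=(acc<<6)|0x0C=0x38C
Byte[5]=9E: continuation. acc=(acc<<6)|0x1E=0xE31E
Completed: cp=U+E31E (starts at byte 3)
Byte[6]=DD: 2-byte lead, need 1 cont bytes. acc=0x1D
Byte[7]=AF: continuation. acc=(acc<<6)|0x2F=0x76F
Completed: cp=U+076F (starts at byte 6)
Byte[8]=23: 1-byte ASCII. cp=U+0023

Answer: U+6634 U+E31E U+076F U+0023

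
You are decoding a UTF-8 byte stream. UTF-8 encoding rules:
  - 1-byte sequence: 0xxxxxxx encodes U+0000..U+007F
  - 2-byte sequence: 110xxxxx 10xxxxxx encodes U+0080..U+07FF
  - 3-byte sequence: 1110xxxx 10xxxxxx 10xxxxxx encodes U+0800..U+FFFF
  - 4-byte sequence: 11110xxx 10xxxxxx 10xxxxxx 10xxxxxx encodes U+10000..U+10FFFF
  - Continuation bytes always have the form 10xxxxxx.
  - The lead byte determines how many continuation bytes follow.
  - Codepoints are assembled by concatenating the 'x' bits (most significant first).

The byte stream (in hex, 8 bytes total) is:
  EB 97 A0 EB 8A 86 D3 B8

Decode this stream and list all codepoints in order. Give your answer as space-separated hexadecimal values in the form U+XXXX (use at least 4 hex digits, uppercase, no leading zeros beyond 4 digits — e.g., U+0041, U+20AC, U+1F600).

Answer: U+B5E0 U+B286 U+04F8

Derivation:
Byte[0]=EB: 3-byte lead, need 2 cont bytes. acc=0xB
Byte[1]=97: continuation. acc=(acc<<6)|0x17=0x2D7
Byte[2]=A0: continuation. acc=(acc<<6)|0x20=0xB5E0
Completed: cp=U+B5E0 (starts at byte 0)
Byte[3]=EB: 3-byte lead, need 2 cont bytes. acc=0xB
Byte[4]=8A: continuation. acc=(acc<<6)|0x0A=0x2CA
Byte[5]=86: continuation. acc=(acc<<6)|0x06=0xB286
Completed: cp=U+B286 (starts at byte 3)
Byte[6]=D3: 2-byte lead, need 1 cont bytes. acc=0x13
Byte[7]=B8: continuation. acc=(acc<<6)|0x38=0x4F8
Completed: cp=U+04F8 (starts at byte 6)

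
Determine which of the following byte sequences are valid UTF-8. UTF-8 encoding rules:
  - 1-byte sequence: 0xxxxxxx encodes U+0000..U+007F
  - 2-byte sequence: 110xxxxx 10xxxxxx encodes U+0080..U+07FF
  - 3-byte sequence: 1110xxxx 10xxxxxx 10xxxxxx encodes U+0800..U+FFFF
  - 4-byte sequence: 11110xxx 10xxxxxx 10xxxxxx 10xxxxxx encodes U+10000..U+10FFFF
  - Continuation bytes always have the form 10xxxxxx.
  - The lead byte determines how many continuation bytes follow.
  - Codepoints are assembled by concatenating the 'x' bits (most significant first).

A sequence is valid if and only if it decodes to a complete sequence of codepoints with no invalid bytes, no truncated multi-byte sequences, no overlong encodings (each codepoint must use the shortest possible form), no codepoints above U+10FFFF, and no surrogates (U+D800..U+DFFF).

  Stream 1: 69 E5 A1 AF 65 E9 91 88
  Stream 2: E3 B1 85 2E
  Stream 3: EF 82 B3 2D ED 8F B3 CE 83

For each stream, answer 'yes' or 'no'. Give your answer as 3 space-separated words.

Stream 1: decodes cleanly. VALID
Stream 2: decodes cleanly. VALID
Stream 3: decodes cleanly. VALID

Answer: yes yes yes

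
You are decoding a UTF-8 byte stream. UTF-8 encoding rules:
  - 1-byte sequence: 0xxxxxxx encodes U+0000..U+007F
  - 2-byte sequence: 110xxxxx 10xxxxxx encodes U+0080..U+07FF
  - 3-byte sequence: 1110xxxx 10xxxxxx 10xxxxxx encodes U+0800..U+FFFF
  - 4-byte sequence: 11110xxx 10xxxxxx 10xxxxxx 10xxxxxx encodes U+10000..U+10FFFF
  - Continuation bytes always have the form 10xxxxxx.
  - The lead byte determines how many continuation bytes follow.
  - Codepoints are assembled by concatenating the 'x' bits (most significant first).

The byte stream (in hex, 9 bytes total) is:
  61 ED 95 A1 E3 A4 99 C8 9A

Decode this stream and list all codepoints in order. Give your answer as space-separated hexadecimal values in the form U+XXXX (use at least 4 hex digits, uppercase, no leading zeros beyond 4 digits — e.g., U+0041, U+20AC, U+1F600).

Answer: U+0061 U+D561 U+3919 U+021A

Derivation:
Byte[0]=61: 1-byte ASCII. cp=U+0061
Byte[1]=ED: 3-byte lead, need 2 cont bytes. acc=0xD
Byte[2]=95: continuation. acc=(acc<<6)|0x15=0x355
Byte[3]=A1: continuation. acc=(acc<<6)|0x21=0xD561
Completed: cp=U+D561 (starts at byte 1)
Byte[4]=E3: 3-byte lead, need 2 cont bytes. acc=0x3
Byte[5]=A4: continuation. acc=(acc<<6)|0x24=0xE4
Byte[6]=99: continuation. acc=(acc<<6)|0x19=0x3919
Completed: cp=U+3919 (starts at byte 4)
Byte[7]=C8: 2-byte lead, need 1 cont bytes. acc=0x8
Byte[8]=9A: continuation. acc=(acc<<6)|0x1A=0x21A
Completed: cp=U+021A (starts at byte 7)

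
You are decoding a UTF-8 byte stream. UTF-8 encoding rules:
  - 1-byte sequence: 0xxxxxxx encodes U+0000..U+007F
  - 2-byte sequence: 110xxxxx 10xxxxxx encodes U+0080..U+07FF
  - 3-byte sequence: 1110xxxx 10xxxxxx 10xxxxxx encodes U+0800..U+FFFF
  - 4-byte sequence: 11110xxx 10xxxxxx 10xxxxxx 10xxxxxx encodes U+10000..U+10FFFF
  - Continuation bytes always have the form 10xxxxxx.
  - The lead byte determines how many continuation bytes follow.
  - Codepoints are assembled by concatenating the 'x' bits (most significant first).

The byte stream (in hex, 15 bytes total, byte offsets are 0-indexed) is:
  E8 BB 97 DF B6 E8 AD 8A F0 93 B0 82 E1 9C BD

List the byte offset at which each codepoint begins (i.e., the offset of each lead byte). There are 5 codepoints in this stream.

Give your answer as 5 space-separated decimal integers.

Byte[0]=E8: 3-byte lead, need 2 cont bytes. acc=0x8
Byte[1]=BB: continuation. acc=(acc<<6)|0x3B=0x23B
Byte[2]=97: continuation. acc=(acc<<6)|0x17=0x8ED7
Completed: cp=U+8ED7 (starts at byte 0)
Byte[3]=DF: 2-byte lead, need 1 cont bytes. acc=0x1F
Byte[4]=B6: continuation. acc=(acc<<6)|0x36=0x7F6
Completed: cp=U+07F6 (starts at byte 3)
Byte[5]=E8: 3-byte lead, need 2 cont bytes. acc=0x8
Byte[6]=AD: continuation. acc=(acc<<6)|0x2D=0x22D
Byte[7]=8A: continuation. acc=(acc<<6)|0x0A=0x8B4A
Completed: cp=U+8B4A (starts at byte 5)
Byte[8]=F0: 4-byte lead, need 3 cont bytes. acc=0x0
Byte[9]=93: continuation. acc=(acc<<6)|0x13=0x13
Byte[10]=B0: continuation. acc=(acc<<6)|0x30=0x4F0
Byte[11]=82: continuation. acc=(acc<<6)|0x02=0x13C02
Completed: cp=U+13C02 (starts at byte 8)
Byte[12]=E1: 3-byte lead, need 2 cont bytes. acc=0x1
Byte[13]=9C: continuation. acc=(acc<<6)|0x1C=0x5C
Byte[14]=BD: continuation. acc=(acc<<6)|0x3D=0x173D
Completed: cp=U+173D (starts at byte 12)

Answer: 0 3 5 8 12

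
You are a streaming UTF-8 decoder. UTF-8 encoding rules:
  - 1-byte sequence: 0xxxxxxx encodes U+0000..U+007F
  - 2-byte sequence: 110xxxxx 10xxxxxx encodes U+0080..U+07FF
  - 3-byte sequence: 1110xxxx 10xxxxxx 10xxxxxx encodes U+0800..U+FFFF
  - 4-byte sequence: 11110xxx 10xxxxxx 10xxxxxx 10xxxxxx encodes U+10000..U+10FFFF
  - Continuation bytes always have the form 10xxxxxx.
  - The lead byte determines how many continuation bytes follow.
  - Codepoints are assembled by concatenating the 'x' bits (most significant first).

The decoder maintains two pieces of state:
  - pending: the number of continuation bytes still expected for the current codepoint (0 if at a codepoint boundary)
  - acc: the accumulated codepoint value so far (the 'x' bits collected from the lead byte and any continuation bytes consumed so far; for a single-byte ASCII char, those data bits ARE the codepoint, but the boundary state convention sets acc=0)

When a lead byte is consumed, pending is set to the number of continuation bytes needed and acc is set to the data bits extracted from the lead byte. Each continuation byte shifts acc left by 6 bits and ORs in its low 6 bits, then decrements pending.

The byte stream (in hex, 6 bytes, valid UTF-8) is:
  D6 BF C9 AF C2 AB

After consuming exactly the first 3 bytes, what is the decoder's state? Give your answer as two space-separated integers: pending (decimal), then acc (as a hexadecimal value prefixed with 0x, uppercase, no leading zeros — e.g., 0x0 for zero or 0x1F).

Byte[0]=D6: 2-byte lead. pending=1, acc=0x16
Byte[1]=BF: continuation. acc=(acc<<6)|0x3F=0x5BF, pending=0
Byte[2]=C9: 2-byte lead. pending=1, acc=0x9

Answer: 1 0x9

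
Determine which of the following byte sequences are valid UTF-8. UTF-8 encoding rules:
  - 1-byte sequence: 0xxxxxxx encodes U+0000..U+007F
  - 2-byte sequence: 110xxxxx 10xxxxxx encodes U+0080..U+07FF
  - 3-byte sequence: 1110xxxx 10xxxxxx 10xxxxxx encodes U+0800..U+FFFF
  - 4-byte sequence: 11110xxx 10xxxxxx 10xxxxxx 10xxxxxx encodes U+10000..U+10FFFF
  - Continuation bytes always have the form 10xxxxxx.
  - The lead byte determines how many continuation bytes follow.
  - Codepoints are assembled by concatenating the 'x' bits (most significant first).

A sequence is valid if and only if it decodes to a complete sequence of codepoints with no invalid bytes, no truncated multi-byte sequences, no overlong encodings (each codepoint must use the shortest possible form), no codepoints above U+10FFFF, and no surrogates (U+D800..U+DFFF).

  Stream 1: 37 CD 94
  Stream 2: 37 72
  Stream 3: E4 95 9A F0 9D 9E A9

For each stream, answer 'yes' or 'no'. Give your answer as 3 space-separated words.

Stream 1: decodes cleanly. VALID
Stream 2: decodes cleanly. VALID
Stream 3: decodes cleanly. VALID

Answer: yes yes yes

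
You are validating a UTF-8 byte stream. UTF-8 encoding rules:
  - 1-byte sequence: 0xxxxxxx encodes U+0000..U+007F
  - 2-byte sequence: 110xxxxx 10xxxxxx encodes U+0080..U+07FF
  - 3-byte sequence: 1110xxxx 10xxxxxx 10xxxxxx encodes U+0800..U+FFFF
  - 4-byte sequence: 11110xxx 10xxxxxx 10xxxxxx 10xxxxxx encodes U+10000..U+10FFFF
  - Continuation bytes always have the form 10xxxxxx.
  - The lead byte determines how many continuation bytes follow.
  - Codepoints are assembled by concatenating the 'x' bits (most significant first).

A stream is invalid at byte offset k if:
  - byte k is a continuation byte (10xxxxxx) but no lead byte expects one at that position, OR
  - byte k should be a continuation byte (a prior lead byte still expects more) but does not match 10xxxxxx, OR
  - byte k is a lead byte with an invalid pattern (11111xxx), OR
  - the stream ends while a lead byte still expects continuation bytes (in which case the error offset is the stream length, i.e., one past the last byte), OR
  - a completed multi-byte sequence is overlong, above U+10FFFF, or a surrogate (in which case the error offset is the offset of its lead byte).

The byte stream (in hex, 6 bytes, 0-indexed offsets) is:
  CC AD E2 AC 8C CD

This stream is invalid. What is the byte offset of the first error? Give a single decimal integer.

Answer: 6

Derivation:
Byte[0]=CC: 2-byte lead, need 1 cont bytes. acc=0xC
Byte[1]=AD: continuation. acc=(acc<<6)|0x2D=0x32D
Completed: cp=U+032D (starts at byte 0)
Byte[2]=E2: 3-byte lead, need 2 cont bytes. acc=0x2
Byte[3]=AC: continuation. acc=(acc<<6)|0x2C=0xAC
Byte[4]=8C: continuation. acc=(acc<<6)|0x0C=0x2B0C
Completed: cp=U+2B0C (starts at byte 2)
Byte[5]=CD: 2-byte lead, need 1 cont bytes. acc=0xD
Byte[6]: stream ended, expected continuation. INVALID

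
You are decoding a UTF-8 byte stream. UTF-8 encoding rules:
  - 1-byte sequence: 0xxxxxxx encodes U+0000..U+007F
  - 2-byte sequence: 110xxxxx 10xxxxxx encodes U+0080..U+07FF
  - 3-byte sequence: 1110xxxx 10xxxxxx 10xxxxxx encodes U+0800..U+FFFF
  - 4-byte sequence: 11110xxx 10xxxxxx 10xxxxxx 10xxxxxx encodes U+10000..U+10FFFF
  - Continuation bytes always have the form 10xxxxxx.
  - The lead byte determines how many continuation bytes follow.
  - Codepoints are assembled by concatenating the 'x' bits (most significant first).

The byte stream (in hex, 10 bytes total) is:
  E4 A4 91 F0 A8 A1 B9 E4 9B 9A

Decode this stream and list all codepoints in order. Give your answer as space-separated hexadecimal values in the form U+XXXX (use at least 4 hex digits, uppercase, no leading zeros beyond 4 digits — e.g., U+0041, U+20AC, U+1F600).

Byte[0]=E4: 3-byte lead, need 2 cont bytes. acc=0x4
Byte[1]=A4: continuation. acc=(acc<<6)|0x24=0x124
Byte[2]=91: continuation. acc=(acc<<6)|0x11=0x4911
Completed: cp=U+4911 (starts at byte 0)
Byte[3]=F0: 4-byte lead, need 3 cont bytes. acc=0x0
Byte[4]=A8: continuation. acc=(acc<<6)|0x28=0x28
Byte[5]=A1: continuation. acc=(acc<<6)|0x21=0xA21
Byte[6]=B9: continuation. acc=(acc<<6)|0x39=0x28879
Completed: cp=U+28879 (starts at byte 3)
Byte[7]=E4: 3-byte lead, need 2 cont bytes. acc=0x4
Byte[8]=9B: continuation. acc=(acc<<6)|0x1B=0x11B
Byte[9]=9A: continuation. acc=(acc<<6)|0x1A=0x46DA
Completed: cp=U+46DA (starts at byte 7)

Answer: U+4911 U+28879 U+46DA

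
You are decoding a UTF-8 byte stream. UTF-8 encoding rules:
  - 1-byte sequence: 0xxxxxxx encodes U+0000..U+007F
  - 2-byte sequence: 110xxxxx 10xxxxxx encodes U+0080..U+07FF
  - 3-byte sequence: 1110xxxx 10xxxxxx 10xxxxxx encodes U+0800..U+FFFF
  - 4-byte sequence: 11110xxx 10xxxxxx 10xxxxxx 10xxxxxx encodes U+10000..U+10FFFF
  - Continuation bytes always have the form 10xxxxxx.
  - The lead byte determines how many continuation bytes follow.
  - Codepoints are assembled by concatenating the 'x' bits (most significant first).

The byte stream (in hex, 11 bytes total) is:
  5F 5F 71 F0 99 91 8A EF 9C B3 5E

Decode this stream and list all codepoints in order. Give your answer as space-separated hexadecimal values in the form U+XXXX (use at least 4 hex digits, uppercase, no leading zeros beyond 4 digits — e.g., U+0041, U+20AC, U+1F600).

Answer: U+005F U+005F U+0071 U+1944A U+F733 U+005E

Derivation:
Byte[0]=5F: 1-byte ASCII. cp=U+005F
Byte[1]=5F: 1-byte ASCII. cp=U+005F
Byte[2]=71: 1-byte ASCII. cp=U+0071
Byte[3]=F0: 4-byte lead, need 3 cont bytes. acc=0x0
Byte[4]=99: continuation. acc=(acc<<6)|0x19=0x19
Byte[5]=91: continuation. acc=(acc<<6)|0x11=0x651
Byte[6]=8A: continuation. acc=(acc<<6)|0x0A=0x1944A
Completed: cp=U+1944A (starts at byte 3)
Byte[7]=EF: 3-byte lead, need 2 cont bytes. acc=0xF
Byte[8]=9C: continuation. acc=(acc<<6)|0x1C=0x3DC
Byte[9]=B3: continuation. acc=(acc<<6)|0x33=0xF733
Completed: cp=U+F733 (starts at byte 7)
Byte[10]=5E: 1-byte ASCII. cp=U+005E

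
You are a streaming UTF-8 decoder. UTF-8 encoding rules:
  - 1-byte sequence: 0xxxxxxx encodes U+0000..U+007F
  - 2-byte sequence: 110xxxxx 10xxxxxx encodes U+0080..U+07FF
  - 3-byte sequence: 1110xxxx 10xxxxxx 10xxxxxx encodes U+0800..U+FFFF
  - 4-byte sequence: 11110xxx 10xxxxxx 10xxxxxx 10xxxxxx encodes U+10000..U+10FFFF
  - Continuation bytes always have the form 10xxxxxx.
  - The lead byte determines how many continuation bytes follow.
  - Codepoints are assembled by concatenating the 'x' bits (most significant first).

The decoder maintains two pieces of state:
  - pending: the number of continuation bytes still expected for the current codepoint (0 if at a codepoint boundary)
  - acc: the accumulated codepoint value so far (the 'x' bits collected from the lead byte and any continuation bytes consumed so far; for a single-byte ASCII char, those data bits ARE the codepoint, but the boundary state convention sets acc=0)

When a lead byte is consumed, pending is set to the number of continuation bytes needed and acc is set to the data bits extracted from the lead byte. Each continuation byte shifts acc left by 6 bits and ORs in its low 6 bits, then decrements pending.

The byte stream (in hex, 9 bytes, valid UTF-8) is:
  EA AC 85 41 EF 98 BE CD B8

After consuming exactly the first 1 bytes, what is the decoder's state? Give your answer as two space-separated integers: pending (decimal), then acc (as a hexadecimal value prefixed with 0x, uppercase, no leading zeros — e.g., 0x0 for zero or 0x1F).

Answer: 2 0xA

Derivation:
Byte[0]=EA: 3-byte lead. pending=2, acc=0xA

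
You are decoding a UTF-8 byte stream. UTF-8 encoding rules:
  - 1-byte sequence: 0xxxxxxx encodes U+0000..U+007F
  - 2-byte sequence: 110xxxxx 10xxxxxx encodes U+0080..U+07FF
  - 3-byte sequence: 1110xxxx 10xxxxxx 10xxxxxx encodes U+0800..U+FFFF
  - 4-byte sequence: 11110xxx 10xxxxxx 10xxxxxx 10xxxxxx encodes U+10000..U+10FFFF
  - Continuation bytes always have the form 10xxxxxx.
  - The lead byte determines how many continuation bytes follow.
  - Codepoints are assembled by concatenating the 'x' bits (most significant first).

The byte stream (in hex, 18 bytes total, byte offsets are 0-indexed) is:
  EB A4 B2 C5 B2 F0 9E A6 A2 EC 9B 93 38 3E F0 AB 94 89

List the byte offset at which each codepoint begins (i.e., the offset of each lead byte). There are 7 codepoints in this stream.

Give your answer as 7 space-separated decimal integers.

Byte[0]=EB: 3-byte lead, need 2 cont bytes. acc=0xB
Byte[1]=A4: continuation. acc=(acc<<6)|0x24=0x2E4
Byte[2]=B2: continuation. acc=(acc<<6)|0x32=0xB932
Completed: cp=U+B932 (starts at byte 0)
Byte[3]=C5: 2-byte lead, need 1 cont bytes. acc=0x5
Byte[4]=B2: continuation. acc=(acc<<6)|0x32=0x172
Completed: cp=U+0172 (starts at byte 3)
Byte[5]=F0: 4-byte lead, need 3 cont bytes. acc=0x0
Byte[6]=9E: continuation. acc=(acc<<6)|0x1E=0x1E
Byte[7]=A6: continuation. acc=(acc<<6)|0x26=0x7A6
Byte[8]=A2: continuation. acc=(acc<<6)|0x22=0x1E9A2
Completed: cp=U+1E9A2 (starts at byte 5)
Byte[9]=EC: 3-byte lead, need 2 cont bytes. acc=0xC
Byte[10]=9B: continuation. acc=(acc<<6)|0x1B=0x31B
Byte[11]=93: continuation. acc=(acc<<6)|0x13=0xC6D3
Completed: cp=U+C6D3 (starts at byte 9)
Byte[12]=38: 1-byte ASCII. cp=U+0038
Byte[13]=3E: 1-byte ASCII. cp=U+003E
Byte[14]=F0: 4-byte lead, need 3 cont bytes. acc=0x0
Byte[15]=AB: continuation. acc=(acc<<6)|0x2B=0x2B
Byte[16]=94: continuation. acc=(acc<<6)|0x14=0xAD4
Byte[17]=89: continuation. acc=(acc<<6)|0x09=0x2B509
Completed: cp=U+2B509 (starts at byte 14)

Answer: 0 3 5 9 12 13 14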